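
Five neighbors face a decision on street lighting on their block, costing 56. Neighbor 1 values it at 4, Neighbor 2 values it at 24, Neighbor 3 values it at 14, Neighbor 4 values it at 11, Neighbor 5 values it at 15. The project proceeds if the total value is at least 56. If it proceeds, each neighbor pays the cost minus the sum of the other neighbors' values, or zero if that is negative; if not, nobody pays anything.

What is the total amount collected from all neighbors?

17

Total value 68 ≥ cost 56, so it is built.
Neighbor 1: others sum to 64; max(0, 56 - 64) = 0.
Neighbor 2: others sum to 44; max(0, 56 - 44) = 12.
Neighbor 3: others sum to 54; max(0, 56 - 54) = 2.
Neighbor 4: others sum to 57; max(0, 56 - 57) = 0.
Neighbor 5: others sum to 53; max(0, 56 - 53) = 3.
Total collected = 0 + 12 + 2 + 0 + 3 = 17.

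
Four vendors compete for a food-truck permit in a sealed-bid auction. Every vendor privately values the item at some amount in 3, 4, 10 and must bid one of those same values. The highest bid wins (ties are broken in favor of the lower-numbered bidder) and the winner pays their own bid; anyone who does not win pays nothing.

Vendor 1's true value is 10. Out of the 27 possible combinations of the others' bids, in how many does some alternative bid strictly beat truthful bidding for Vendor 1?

Others bid (3, 3, 3): truth gives 0; bid 3 gives 7 > 0. Violating.
Others bid (3, 3, 4): truth gives 0; bid 4 gives 6 > 0. Violating.
Others bid (3, 4, 3): truth gives 0; bid 4 gives 6 > 0. Violating.
Others bid (3, 4, 4): truth gives 0; bid 4 gives 6 > 0. Violating.
Others bid (3, 3, 10): truth gives 0; no alternative beats it.
Others bid (3, 4, 10): truth gives 0; no alternative beats it.
(Checking all 27 profiles: 8 have a profitable deviation, 19 do not.)

8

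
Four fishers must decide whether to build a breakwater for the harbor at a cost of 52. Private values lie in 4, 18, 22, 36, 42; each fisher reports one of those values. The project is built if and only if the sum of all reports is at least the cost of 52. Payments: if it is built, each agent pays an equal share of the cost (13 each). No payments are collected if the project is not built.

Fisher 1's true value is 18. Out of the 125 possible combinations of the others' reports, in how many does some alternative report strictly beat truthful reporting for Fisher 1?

Others report (4, 4, 4): truth gives 0; report 42 gives 5 > 0. Violating.
Others report (4, 4, 18): truth gives 0; report 36 gives 5 > 0. Violating.
Others report (4, 4, 22): truth gives 0; report 22 gives 5 > 0. Violating.
Others report (4, 18, 4): truth gives 0; report 36 gives 5 > 0. Violating.
Others report (4, 4, 36): truth gives 5; no alternative beats it.
Others report (4, 4, 42): truth gives 5; no alternative beats it.
(Checking all 125 profiles: 7 have a profitable deviation, 118 do not.)

7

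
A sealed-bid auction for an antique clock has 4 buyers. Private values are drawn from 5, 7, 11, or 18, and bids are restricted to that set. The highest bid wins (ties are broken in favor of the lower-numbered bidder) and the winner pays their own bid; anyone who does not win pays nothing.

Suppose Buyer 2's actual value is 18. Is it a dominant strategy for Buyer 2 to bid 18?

Consider the case where Buyer 1 bids 5, Buyer 3 bids 5 and Buyer 4 bids 5.
Truthful bid 18: wins, pays 18, utility 18 - 18 = 0.
Bid 7 instead: wins, pays 7, utility 18 - 7 = 11.
Since 11 > 0, bidding 7 is strictly better here, so truthful bidding is not dominant.

No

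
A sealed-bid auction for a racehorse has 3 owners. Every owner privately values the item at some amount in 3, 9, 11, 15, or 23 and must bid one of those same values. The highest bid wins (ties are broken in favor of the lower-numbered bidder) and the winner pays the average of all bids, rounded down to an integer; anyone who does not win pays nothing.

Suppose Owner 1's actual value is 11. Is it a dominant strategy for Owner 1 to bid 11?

Consider the case where Owner 2 bids 3 and Owner 3 bids 3.
Truthful bid 11: wins, pays 5, utility 11 - 5 = 6.
Bid 3 instead: wins, pays 3, utility 11 - 3 = 8.
Since 8 > 6, bidding 3 is strictly better here, so truthful bidding is not dominant.

No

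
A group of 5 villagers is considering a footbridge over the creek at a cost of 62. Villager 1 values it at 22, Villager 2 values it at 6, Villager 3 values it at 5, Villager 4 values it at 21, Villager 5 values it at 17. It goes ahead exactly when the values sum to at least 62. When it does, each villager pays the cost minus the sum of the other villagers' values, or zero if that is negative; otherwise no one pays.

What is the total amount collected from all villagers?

Total value 71 ≥ cost 62, so it is built.
Villager 1: others sum to 49; max(0, 62 - 49) = 13.
Villager 2: others sum to 65; max(0, 62 - 65) = 0.
Villager 3: others sum to 66; max(0, 62 - 66) = 0.
Villager 4: others sum to 50; max(0, 62 - 50) = 12.
Villager 5: others sum to 54; max(0, 62 - 54) = 8.
Total collected = 13 + 0 + 0 + 12 + 8 = 33.

33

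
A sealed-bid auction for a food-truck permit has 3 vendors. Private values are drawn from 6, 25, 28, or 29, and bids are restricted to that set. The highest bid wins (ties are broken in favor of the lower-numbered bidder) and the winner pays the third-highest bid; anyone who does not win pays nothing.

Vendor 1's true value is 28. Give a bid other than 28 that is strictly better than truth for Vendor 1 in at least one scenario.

Suppose Vendor 2 bids 6 and Vendor 3 bids 29.
Bid 28: loses, pays 0, utility 0.
Bid 29: wins, pays 6, utility 28 - 6 = 22.
So bidding 29 beats truth here (22 > 0).

29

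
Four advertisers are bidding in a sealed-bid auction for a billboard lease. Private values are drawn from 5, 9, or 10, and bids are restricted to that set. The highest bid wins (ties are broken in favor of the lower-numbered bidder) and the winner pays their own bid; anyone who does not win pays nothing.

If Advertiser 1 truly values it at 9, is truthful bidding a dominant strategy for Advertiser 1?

Consider the case where Advertiser 2 bids 5, Advertiser 3 bids 5 and Advertiser 4 bids 5.
Truthful bid 9: wins, pays 9, utility 9 - 9 = 0.
Bid 5 instead: wins, pays 5, utility 9 - 5 = 4.
Since 4 > 0, bidding 5 is strictly better here, so truthful bidding is not dominant.

No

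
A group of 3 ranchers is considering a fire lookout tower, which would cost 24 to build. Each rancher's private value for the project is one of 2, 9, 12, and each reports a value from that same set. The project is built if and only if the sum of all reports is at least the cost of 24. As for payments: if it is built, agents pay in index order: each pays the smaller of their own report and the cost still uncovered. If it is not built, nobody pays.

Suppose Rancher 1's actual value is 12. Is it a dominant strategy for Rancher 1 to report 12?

Consider the case where Rancher 2 reports 9 and Rancher 3 reports 9.
Truthful report 12: project built, pays 12, utility 12 - 12 = 0.
Report 9 instead: project built, pays 9, utility 12 - 9 = 3.
Since 3 > 0, reporting 9 is strictly better here, so truthful reporting is not dominant.

No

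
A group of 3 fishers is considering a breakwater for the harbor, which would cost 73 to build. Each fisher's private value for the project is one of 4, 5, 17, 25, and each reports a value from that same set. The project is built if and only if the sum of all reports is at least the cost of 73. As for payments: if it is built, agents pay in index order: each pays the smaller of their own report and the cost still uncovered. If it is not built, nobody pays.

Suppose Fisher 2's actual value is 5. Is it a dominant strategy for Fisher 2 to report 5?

Check each profile of the others' reports and compare truth against every alternative report.
Others report (4, 4): truth gives 0, best alternative gives 0.
Others report (4, 5): truth gives 0, best alternative gives 0.
Others report (4, 17): truth gives 0, best alternative gives 0.
Others report (4, 25): truth gives 0, best alternative gives 0.
Others report (5, 4): truth gives 0, best alternative gives 0.
Others report (5, 5): truth gives 0, best alternative gives 0.
(Remaining 10 profiles checked similarly; truth is weakly best in each.)
In every case the truthful report is at least as good as any alternative, so it is a dominant strategy.

Yes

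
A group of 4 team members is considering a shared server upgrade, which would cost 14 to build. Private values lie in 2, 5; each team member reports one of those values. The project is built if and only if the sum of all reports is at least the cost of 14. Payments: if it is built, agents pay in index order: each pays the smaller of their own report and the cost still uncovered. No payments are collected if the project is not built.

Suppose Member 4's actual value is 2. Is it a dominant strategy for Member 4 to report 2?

Check each profile of the others' reports and compare truth against every alternative report.
Others report (2, 2, 5): truth gives 0, best alternative gives -3.
Others report (2, 5, 2): truth gives 0, best alternative gives -3.
Others report (5, 2, 2): truth gives 0, best alternative gives -3.
Others report (5, 5, 5): truth gives 2, best alternative gives 2.
Others report (2, 2, 2): truth gives 0, best alternative gives 0.
Others report (2, 5, 5): truth gives 0, best alternative gives 0.
(Remaining 2 profiles checked similarly; truth is weakly best in each.)
In every case the truthful report is at least as good as any alternative, so it is a dominant strategy.

Yes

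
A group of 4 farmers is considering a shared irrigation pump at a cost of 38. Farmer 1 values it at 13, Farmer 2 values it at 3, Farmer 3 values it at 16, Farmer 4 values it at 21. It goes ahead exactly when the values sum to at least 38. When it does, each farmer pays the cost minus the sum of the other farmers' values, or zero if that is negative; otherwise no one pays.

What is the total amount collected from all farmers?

7

Total value 53 ≥ cost 38, so it is built.
Farmer 1: others sum to 40; max(0, 38 - 40) = 0.
Farmer 2: others sum to 50; max(0, 38 - 50) = 0.
Farmer 3: others sum to 37; max(0, 38 - 37) = 1.
Farmer 4: others sum to 32; max(0, 38 - 32) = 6.
Total collected = 0 + 0 + 1 + 6 = 7.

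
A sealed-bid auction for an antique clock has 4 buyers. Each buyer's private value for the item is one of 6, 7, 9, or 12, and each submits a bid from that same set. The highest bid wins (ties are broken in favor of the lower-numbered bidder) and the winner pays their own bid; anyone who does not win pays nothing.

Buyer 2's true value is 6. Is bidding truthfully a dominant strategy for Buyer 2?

Check each profile of the others' bids and compare truth against every alternative bid.
Others bid (6, 6, 6): truth gives 0, best alternative gives -1.
Others bid (6, 6, 7): truth gives 0, best alternative gives -1.
Others bid (6, 7, 6): truth gives 0, best alternative gives -1.
Others bid (6, 7, 7): truth gives 0, best alternative gives -1.
Others bid (6, 6, 9): truth gives 0, best alternative gives 0.
Others bid (6, 6, 12): truth gives 0, best alternative gives 0.
(Remaining 58 profiles checked similarly; truth is weakly best in each.)
In every case the truthful bid is at least as good as any alternative, so it is a dominant strategy.

Yes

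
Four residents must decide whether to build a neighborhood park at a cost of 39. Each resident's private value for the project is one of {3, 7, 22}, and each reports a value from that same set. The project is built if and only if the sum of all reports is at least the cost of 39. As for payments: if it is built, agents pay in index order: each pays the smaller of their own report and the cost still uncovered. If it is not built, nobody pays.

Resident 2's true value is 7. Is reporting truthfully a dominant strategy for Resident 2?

Consider the case where Resident 1 reports 3, Resident 3 reports 22 and Resident 4 reports 22.
Truthful report 7: project built, pays 7, utility 7 - 7 = 0.
Report 3 instead: project built, pays 3, utility 7 - 3 = 4.
Since 4 > 0, reporting 3 is strictly better here, so truthful reporting is not dominant.

No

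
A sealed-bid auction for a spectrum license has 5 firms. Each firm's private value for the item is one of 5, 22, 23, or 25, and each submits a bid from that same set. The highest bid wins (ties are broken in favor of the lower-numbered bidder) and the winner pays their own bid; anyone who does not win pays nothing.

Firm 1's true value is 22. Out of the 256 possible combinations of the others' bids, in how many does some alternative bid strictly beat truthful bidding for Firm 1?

Others bid (5, 5, 5, 5): truth gives 0; bid 5 gives 17 > 0. Violating.
Others bid (5, 5, 5, 22): truth gives 0; no alternative beats it.
Others bid (5, 5, 5, 23): truth gives 0; no alternative beats it.
(Checking all 256 profiles: 1 has a profitable deviation, 255 do not.)

1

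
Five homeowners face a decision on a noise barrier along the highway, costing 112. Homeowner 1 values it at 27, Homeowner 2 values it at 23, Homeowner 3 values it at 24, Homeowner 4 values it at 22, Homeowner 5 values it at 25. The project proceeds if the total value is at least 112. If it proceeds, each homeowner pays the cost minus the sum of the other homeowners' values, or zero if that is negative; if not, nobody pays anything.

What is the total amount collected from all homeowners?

Total value 121 ≥ cost 112, so it is built.
Homeowner 1: others sum to 94; max(0, 112 - 94) = 18.
Homeowner 2: others sum to 98; max(0, 112 - 98) = 14.
Homeowner 3: others sum to 97; max(0, 112 - 97) = 15.
Homeowner 4: others sum to 99; max(0, 112 - 99) = 13.
Homeowner 5: others sum to 96; max(0, 112 - 96) = 16.
Total collected = 18 + 14 + 15 + 13 + 16 = 76.

76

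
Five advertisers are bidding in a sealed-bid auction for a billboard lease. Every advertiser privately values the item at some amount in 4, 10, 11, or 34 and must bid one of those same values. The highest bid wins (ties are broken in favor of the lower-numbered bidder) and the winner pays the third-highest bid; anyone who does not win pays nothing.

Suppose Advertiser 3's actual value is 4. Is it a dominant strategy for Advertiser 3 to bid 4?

Yes

Check each profile of the others' bids and compare truth against every alternative bid.
Others bid (4, 4, 10, 10): truth gives 0, best alternative gives -6.
Others bid (4, 4, 4, 4): truth gives 0, best alternative gives 0.
Others bid (4, 4, 4, 10): truth gives 0, best alternative gives 0.
Others bid (4, 4, 4, 11): truth gives 0, best alternative gives 0.
Others bid (4, 4, 4, 34): truth gives 0, best alternative gives 0.
Others bid (4, 4, 10, 4): truth gives 0, best alternative gives 0.
(Remaining 250 profiles checked similarly; truth is weakly best in each.)
In every case the truthful bid is at least as good as any alternative, so it is a dominant strategy.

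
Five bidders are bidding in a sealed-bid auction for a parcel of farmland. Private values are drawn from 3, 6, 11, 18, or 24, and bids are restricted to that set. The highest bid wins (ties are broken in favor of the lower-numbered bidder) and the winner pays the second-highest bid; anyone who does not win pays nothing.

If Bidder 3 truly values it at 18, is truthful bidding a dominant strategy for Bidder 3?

Check each profile of the others' bids and compare truth against every alternative bid.
Others bid (3, 3, 3, 3): truth gives 15, best alternative gives 15.
Others bid (3, 3, 3, 6): truth gives 12, best alternative gives 12.
Others bid (3, 3, 6, 3): truth gives 12, best alternative gives 12.
Others bid (3, 3, 6, 6): truth gives 12, best alternative gives 12.
Others bid (3, 6, 3, 3): truth gives 12, best alternative gives 12.
Others bid (3, 6, 3, 6): truth gives 12, best alternative gives 12.
(Remaining 619 profiles checked similarly; truth is weakly best in each.)
In every case the truthful bid is at least as good as any alternative, so it is a dominant strategy.

Yes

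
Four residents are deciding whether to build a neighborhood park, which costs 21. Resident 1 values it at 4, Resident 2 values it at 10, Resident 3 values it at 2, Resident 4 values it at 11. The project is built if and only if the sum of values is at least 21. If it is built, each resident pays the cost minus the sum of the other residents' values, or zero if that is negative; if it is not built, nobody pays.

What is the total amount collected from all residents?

Total value 27 ≥ cost 21, so it is built.
Resident 1: others sum to 23; max(0, 21 - 23) = 0.
Resident 2: others sum to 17; max(0, 21 - 17) = 4.
Resident 3: others sum to 25; max(0, 21 - 25) = 0.
Resident 4: others sum to 16; max(0, 21 - 16) = 5.
Total collected = 0 + 4 + 0 + 5 = 9.

9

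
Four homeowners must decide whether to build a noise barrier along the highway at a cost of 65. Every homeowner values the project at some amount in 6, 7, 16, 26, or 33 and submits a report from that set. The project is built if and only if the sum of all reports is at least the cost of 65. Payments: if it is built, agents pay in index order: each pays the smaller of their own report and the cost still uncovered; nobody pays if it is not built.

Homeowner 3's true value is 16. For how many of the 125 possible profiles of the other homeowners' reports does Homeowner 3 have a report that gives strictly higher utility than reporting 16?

35

Others report (6, 26, 26): truth gives 0; report 7 gives 9 > 0. Violating.
Others report (6, 26, 33): truth gives 0; report 6 gives 10 > 0. Violating.
Others report (6, 33, 26): truth gives 0; report 6 gives 10 > 0. Violating.
Others report (6, 33, 33): truth gives 0; report 6 gives 10 > 0. Violating.
Others report (6, 6, 6): truth gives 0; no alternative beats it.
Others report (6, 6, 7): truth gives 0; no alternative beats it.
(Checking all 125 profiles: 35 have a profitable deviation, 90 do not.)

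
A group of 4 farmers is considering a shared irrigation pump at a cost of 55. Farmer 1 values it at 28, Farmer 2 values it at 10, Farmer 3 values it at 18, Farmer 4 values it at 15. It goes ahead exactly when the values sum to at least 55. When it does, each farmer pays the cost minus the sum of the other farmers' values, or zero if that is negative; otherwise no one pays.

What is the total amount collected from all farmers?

Total value 71 ≥ cost 55, so it is built.
Farmer 1: others sum to 43; max(0, 55 - 43) = 12.
Farmer 2: others sum to 61; max(0, 55 - 61) = 0.
Farmer 3: others sum to 53; max(0, 55 - 53) = 2.
Farmer 4: others sum to 56; max(0, 55 - 56) = 0.
Total collected = 12 + 0 + 2 + 0 = 14.

14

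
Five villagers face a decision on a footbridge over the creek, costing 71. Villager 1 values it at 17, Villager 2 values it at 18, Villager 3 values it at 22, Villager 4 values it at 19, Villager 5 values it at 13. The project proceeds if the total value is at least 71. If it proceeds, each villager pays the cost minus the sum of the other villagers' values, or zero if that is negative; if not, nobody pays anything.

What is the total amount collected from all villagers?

5

Total value 89 ≥ cost 71, so it is built.
Villager 1: others sum to 72; max(0, 71 - 72) = 0.
Villager 2: others sum to 71; max(0, 71 - 71) = 0.
Villager 3: others sum to 67; max(0, 71 - 67) = 4.
Villager 4: others sum to 70; max(0, 71 - 70) = 1.
Villager 5: others sum to 76; max(0, 71 - 76) = 0.
Total collected = 0 + 0 + 4 + 1 + 0 = 5.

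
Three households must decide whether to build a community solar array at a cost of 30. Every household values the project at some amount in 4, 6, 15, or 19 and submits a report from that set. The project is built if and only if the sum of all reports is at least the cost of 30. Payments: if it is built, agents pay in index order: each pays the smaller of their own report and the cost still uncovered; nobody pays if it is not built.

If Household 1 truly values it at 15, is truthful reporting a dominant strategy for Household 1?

Consider the case where Household 2 reports 6 and Household 3 reports 19.
Truthful report 15: project built, pays 15, utility 15 - 15 = 0.
Report 6 instead: project built, pays 6, utility 15 - 6 = 9.
Since 9 > 0, reporting 6 is strictly better here, so truthful reporting is not dominant.

No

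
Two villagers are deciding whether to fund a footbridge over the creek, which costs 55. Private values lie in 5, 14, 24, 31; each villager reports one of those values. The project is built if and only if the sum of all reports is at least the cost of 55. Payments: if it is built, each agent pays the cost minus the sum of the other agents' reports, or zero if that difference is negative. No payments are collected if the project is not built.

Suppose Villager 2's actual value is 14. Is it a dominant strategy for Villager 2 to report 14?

Check each profile of the others' reports and compare truth against every alternative report.
Others report (5): truth gives 0, best alternative gives 0.
Others report (14): truth gives 0, best alternative gives 0.
Others report (24): truth gives 0, best alternative gives 0.
Others report (31): truth gives 0, best alternative gives 0.
In every case the truthful report is at least as good as any alternative, so it is a dominant strategy.

Yes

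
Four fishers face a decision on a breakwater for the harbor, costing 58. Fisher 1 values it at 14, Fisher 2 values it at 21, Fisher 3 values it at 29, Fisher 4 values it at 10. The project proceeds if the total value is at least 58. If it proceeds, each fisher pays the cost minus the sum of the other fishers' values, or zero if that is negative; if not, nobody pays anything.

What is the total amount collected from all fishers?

Total value 74 ≥ cost 58, so it is built.
Fisher 1: others sum to 60; max(0, 58 - 60) = 0.
Fisher 2: others sum to 53; max(0, 58 - 53) = 5.
Fisher 3: others sum to 45; max(0, 58 - 45) = 13.
Fisher 4: others sum to 64; max(0, 58 - 64) = 0.
Total collected = 0 + 5 + 13 + 0 = 18.

18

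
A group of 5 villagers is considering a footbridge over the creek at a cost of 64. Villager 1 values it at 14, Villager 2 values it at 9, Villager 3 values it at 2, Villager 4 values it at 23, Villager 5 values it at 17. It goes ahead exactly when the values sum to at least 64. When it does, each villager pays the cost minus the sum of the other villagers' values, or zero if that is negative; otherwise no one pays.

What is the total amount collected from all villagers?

60

Total value 65 ≥ cost 64, so it is built.
Villager 1: others sum to 51; max(0, 64 - 51) = 13.
Villager 2: others sum to 56; max(0, 64 - 56) = 8.
Villager 3: others sum to 63; max(0, 64 - 63) = 1.
Villager 4: others sum to 42; max(0, 64 - 42) = 22.
Villager 5: others sum to 48; max(0, 64 - 48) = 16.
Total collected = 13 + 8 + 1 + 22 + 16 = 60.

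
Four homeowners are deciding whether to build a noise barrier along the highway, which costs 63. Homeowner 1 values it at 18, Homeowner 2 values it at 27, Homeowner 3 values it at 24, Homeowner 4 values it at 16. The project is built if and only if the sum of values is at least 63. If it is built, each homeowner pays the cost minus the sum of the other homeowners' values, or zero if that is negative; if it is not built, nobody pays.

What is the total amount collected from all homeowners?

Total value 85 ≥ cost 63, so it is built.
Homeowner 1: others sum to 67; max(0, 63 - 67) = 0.
Homeowner 2: others sum to 58; max(0, 63 - 58) = 5.
Homeowner 3: others sum to 61; max(0, 63 - 61) = 2.
Homeowner 4: others sum to 69; max(0, 63 - 69) = 0.
Total collected = 0 + 5 + 2 + 0 = 7.

7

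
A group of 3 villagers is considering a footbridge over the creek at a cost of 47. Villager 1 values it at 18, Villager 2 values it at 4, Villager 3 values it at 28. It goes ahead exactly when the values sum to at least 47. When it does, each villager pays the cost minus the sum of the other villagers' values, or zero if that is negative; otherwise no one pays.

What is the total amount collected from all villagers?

41

Total value 50 ≥ cost 47, so it is built.
Villager 1: others sum to 32; max(0, 47 - 32) = 15.
Villager 2: others sum to 46; max(0, 47 - 46) = 1.
Villager 3: others sum to 22; max(0, 47 - 22) = 25.
Total collected = 15 + 1 + 25 = 41.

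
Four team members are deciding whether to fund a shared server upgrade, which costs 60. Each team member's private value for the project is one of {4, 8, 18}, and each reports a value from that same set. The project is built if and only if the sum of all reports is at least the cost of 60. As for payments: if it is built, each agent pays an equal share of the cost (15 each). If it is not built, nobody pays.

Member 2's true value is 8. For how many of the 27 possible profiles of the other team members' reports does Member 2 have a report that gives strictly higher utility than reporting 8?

Others report (18, 18, 18): truth gives -7; report 4 gives 0 > -7. Violating.
Others report (4, 4, 4): truth gives 0; no alternative beats it.
Others report (4, 4, 8): truth gives 0; no alternative beats it.
(Checking all 27 profiles: 1 has a profitable deviation, 26 do not.)

1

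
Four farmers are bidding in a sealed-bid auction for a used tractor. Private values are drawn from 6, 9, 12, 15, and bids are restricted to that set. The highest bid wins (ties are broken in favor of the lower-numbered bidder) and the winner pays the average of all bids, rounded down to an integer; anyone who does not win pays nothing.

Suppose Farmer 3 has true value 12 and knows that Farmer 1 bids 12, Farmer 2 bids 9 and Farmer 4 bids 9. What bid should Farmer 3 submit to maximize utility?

15

Bid 6: loses, pays 0, utility 0.
Bid 9: loses, pays 0, utility 0.
Bid 12: loses, pays 0, utility 0.
Bid 15: wins, pays 11, utility 12 - 11 = 1.
The best choice is 15 with utility 1.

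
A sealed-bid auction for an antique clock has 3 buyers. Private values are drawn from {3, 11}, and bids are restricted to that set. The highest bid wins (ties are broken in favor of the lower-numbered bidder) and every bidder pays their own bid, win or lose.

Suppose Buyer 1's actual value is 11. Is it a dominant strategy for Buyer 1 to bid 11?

Consider the case where Buyer 2 bids 3 and Buyer 3 bids 3.
Truthful bid 11: wins, pays 11, utility 11 - 11 = 0.
Bid 3 instead: wins, pays 3, utility 11 - 3 = 8.
Since 8 > 0, bidding 3 is strictly better here, so truthful bidding is not dominant.

No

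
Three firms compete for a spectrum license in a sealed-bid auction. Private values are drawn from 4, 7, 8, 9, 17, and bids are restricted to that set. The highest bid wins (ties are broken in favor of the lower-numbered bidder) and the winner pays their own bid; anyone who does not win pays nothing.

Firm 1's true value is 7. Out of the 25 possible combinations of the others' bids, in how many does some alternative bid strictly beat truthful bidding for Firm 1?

1

Others bid (4, 4): truth gives 0; bid 4 gives 3 > 0. Violating.
Others bid (4, 7): truth gives 0; no alternative beats it.
Others bid (4, 8): truth gives 0; no alternative beats it.
(Checking all 25 profiles: 1 has a profitable deviation, 24 do not.)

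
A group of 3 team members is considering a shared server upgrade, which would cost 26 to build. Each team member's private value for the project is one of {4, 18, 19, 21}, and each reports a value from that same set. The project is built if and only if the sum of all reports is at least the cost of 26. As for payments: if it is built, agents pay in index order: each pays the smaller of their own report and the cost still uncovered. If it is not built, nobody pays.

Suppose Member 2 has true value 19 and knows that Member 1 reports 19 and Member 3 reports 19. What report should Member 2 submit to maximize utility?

4

Report 4: project built, pays 4, utility 19 - 4 = 15.
Report 18: project built, pays 7, utility 19 - 7 = 12.
Report 19: project built, pays 7, utility 19 - 7 = 12.
Report 21: project built, pays 7, utility 19 - 7 = 12.
The best choice is 4 with utility 15.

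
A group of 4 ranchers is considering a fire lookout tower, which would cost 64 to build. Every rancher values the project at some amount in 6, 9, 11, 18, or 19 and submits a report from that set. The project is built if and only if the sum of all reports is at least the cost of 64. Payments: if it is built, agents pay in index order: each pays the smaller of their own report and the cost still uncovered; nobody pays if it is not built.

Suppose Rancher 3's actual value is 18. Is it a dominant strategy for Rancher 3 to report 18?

No

Consider the case where Rancher 1 reports 18, Rancher 2 reports 18 and Rancher 4 reports 18.
Truthful report 18: project built, pays 18, utility 18 - 18 = 0.
Report 11 instead: project built, pays 11, utility 18 - 11 = 7.
Since 7 > 0, reporting 11 is strictly better here, so truthful reporting is not dominant.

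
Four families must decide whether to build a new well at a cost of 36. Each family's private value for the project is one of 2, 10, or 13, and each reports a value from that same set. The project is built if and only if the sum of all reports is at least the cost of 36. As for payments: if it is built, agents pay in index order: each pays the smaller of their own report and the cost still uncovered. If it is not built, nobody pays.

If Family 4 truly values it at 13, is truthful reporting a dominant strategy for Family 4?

Yes

Check each profile of the others' reports and compare truth against every alternative report.
Others report (2, 10, 13): truth gives 2, best alternative gives 0.
Others report (2, 13, 10): truth gives 2, best alternative gives 0.
Others report (10, 2, 13): truth gives 2, best alternative gives 0.
Others report (10, 13, 2): truth gives 2, best alternative gives 0.
Others report (13, 2, 10): truth gives 2, best alternative gives 0.
Others report (13, 10, 2): truth gives 2, best alternative gives 0.
(Remaining 21 profiles checked similarly; truth is weakly best in each.)
In every case the truthful report is at least as good as any alternative, so it is a dominant strategy.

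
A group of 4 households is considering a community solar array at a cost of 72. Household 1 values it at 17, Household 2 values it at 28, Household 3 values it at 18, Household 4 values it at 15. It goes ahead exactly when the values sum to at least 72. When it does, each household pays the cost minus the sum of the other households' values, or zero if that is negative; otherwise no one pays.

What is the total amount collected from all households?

54

Total value 78 ≥ cost 72, so it is built.
Household 1: others sum to 61; max(0, 72 - 61) = 11.
Household 2: others sum to 50; max(0, 72 - 50) = 22.
Household 3: others sum to 60; max(0, 72 - 60) = 12.
Household 4: others sum to 63; max(0, 72 - 63) = 9.
Total collected = 11 + 22 + 12 + 9 = 54.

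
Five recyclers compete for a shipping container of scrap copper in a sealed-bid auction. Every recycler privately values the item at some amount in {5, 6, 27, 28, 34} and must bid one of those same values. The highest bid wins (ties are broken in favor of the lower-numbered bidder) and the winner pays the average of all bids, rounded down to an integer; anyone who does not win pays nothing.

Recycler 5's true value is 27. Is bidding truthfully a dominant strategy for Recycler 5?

Consider the case where Recycler 1 bids 5, Recycler 2 bids 5, Recycler 3 bids 5 and Recycler 4 bids 5.
Truthful bid 27: wins, pays 9, utility 27 - 9 = 18.
Bid 6 instead: wins, pays 5, utility 27 - 5 = 22.
Since 22 > 18, bidding 6 is strictly better here, so truthful bidding is not dominant.

No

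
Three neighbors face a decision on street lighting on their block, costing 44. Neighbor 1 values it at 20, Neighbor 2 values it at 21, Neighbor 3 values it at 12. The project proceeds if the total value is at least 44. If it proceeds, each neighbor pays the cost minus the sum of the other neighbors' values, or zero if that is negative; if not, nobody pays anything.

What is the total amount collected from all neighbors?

26

Total value 53 ≥ cost 44, so it is built.
Neighbor 1: others sum to 33; max(0, 44 - 33) = 11.
Neighbor 2: others sum to 32; max(0, 44 - 32) = 12.
Neighbor 3: others sum to 41; max(0, 44 - 41) = 3.
Total collected = 11 + 12 + 3 = 26.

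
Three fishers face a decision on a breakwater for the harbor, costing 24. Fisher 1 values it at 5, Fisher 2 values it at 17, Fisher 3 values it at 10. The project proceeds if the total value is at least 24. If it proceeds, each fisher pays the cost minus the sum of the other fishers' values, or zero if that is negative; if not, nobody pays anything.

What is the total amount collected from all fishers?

Total value 32 ≥ cost 24, so it is built.
Fisher 1: others sum to 27; max(0, 24 - 27) = 0.
Fisher 2: others sum to 15; max(0, 24 - 15) = 9.
Fisher 3: others sum to 22; max(0, 24 - 22) = 2.
Total collected = 0 + 9 + 2 = 11.

11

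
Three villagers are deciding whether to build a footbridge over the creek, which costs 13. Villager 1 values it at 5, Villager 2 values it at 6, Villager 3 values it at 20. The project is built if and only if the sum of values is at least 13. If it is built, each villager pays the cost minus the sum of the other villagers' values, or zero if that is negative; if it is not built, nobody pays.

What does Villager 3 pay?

2

Total value 31 ≥ cost 13, so the project is built.
The other villagers' values sum to 11.
Cost minus that sum is 13 - 11 = 2.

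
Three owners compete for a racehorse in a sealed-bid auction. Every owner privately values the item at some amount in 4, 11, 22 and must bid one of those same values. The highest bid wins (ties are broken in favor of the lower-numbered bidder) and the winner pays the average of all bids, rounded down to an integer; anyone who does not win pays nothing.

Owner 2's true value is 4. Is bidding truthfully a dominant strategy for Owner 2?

Check each profile of the others' bids and compare truth against every alternative bid.
Others bid (4, 11): truth gives 0, best alternative gives -4.
Others bid (4, 4): truth gives 0, best alternative gives -2.
Others bid (4, 22): truth gives 0, best alternative gives 0.
Others bid (11, 4): truth gives 0, best alternative gives 0.
Others bid (11, 11): truth gives 0, best alternative gives 0.
Others bid (11, 22): truth gives 0, best alternative gives 0.
(Remaining 3 profiles checked similarly; truth is weakly best in each.)
In every case the truthful bid is at least as good as any alternative, so it is a dominant strategy.

Yes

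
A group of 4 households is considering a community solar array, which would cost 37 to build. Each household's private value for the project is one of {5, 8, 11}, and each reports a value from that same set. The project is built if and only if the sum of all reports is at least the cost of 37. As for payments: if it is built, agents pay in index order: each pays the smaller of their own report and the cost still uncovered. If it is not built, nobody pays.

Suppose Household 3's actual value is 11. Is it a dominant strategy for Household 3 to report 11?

Consider the case where Household 1 reports 8, Household 2 reports 11 and Household 4 reports 11.
Truthful report 11: project built, pays 11, utility 11 - 11 = 0.
Report 8 instead: project built, pays 8, utility 11 - 8 = 3.
Since 3 > 0, reporting 8 is strictly better here, so truthful reporting is not dominant.

No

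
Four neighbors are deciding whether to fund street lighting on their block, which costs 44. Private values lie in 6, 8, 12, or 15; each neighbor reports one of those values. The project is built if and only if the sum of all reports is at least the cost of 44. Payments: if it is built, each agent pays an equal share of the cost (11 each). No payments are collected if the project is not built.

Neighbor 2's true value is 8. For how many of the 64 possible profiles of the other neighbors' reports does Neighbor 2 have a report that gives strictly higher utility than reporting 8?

4

Others report (6, 15, 15): truth gives -3; report 6 gives 0 > -3. Violating.
Others report (12, 12, 12): truth gives -3; report 6 gives 0 > -3. Violating.
Others report (15, 6, 15): truth gives -3; report 6 gives 0 > -3. Violating.
Others report (15, 15, 6): truth gives -3; report 6 gives 0 > -3. Violating.
Others report (6, 6, 6): truth gives 0; no alternative beats it.
Others report (6, 6, 8): truth gives 0; no alternative beats it.
(Checking all 64 profiles: 4 have a profitable deviation, 60 do not.)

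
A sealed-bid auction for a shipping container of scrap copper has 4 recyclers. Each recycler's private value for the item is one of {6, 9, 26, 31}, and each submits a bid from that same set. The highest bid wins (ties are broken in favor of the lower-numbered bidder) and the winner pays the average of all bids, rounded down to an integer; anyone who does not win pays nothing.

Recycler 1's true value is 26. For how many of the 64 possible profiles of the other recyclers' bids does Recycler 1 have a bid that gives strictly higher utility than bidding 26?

Others bid (6, 6, 6): truth gives 15; bid 6 gives 20 > 15. Violating.
Others bid (6, 6, 9): truth gives 15; bid 9 gives 19 > 15. Violating.
Others bid (6, 6, 31): truth gives 0; bid 31 gives 8 > 0. Violating.
Others bid (6, 9, 6): truth gives 15; bid 9 gives 19 > 15. Violating.
Others bid (6, 6, 26): truth gives 10; no alternative beats it.
Others bid (6, 9, 26): truth gives 10; no alternative beats it.
(Checking all 64 profiles: 38 have a profitable deviation, 26 do not.)

38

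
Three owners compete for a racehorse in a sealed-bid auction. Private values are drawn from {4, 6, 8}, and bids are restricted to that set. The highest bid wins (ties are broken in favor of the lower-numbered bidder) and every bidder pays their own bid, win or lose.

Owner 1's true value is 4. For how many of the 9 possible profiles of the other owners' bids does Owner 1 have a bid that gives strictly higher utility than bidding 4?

3

Others bid (4, 6): truth gives -4; bid 6 gives -2 > -4. Violating.
Others bid (6, 4): truth gives -4; bid 6 gives -2 > -4. Violating.
Others bid (6, 6): truth gives -4; bid 6 gives -2 > -4. Violating.
Others bid (4, 4): truth gives 0; no alternative beats it.
Others bid (4, 8): truth gives -4; no alternative beats it.
(Checking all 9 profiles: 3 have a profitable deviation, 6 do not.)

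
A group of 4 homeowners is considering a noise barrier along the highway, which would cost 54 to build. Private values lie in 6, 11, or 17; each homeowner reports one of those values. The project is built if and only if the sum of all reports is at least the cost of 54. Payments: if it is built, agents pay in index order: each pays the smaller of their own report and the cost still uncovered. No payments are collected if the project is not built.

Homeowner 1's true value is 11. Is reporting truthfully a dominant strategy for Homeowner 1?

Consider the case where Homeowner 2 reports 17, Homeowner 3 reports 17 and Homeowner 4 reports 17.
Truthful report 11: project built, pays 11, utility 11 - 11 = 0.
Report 6 instead: project built, pays 6, utility 11 - 6 = 5.
Since 5 > 0, reporting 6 is strictly better here, so truthful reporting is not dominant.

No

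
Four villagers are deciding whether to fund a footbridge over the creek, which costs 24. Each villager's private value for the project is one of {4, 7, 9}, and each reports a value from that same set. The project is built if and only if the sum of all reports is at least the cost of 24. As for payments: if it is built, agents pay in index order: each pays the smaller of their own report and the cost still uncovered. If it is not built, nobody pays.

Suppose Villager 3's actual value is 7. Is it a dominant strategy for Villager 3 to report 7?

Consider the case where Villager 1 reports 4, Villager 2 reports 7 and Villager 4 reports 9.
Truthful report 7: project built, pays 7, utility 7 - 7 = 0.
Report 4 instead: project built, pays 4, utility 7 - 4 = 3.
Since 3 > 0, reporting 4 is strictly better here, so truthful reporting is not dominant.

No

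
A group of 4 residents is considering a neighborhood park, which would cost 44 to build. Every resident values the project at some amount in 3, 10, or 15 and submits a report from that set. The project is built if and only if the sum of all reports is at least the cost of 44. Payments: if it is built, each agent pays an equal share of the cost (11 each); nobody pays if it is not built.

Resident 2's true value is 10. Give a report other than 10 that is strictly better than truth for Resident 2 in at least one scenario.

3

Suppose Resident 1 reports 10, Resident 3 reports 10 and Resident 4 reports 15.
Report 10: project built, pays 11, utility 10 - 11 = -1.
Report 3: project not built, utility 0.
So reporting 3 beats truth here (0 > -1).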